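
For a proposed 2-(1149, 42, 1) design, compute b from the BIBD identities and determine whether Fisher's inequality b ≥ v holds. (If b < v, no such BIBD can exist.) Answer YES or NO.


b = λv(v − 1)/(k(k − 1)) = 1·1149·1148/(42·41) = 1319052/1722 = 766.
Compare with v = 1149: b < v, so Fisher's inequality fails.

NO


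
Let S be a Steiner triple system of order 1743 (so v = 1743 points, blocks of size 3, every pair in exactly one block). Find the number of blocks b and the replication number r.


An STS(v) is a 2-(v, 3, 1) BIBD: block size k = 3, λ = 1.
Replication: r(k − 1) = λ(v − 1) ⇒ r·2 = 1743 − 1 = 1742 ⇒ r = 871.
Block count: bk = vr ⇒ b·3 = 1743·871 = 1518153 ⇒ b = 506051.
(Check via b = v(v − 1)/6 = 1743·1742/6 = 3036306/6 = 506051.)

r = 871, b = 506051.


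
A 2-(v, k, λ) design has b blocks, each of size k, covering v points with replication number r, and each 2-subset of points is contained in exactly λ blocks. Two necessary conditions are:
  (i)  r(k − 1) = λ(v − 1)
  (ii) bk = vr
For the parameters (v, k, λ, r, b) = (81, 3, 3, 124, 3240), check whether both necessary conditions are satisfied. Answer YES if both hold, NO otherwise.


Condition (i): r(k − 1) = 124·2 = 248; λ(v − 1) = 3·80 = 240. Match? NO.
Condition (ii): bk = 3240·3 = 9720; vr = 81·124 = 10044. Match? NO.
Both conditions hold? NO.

NO


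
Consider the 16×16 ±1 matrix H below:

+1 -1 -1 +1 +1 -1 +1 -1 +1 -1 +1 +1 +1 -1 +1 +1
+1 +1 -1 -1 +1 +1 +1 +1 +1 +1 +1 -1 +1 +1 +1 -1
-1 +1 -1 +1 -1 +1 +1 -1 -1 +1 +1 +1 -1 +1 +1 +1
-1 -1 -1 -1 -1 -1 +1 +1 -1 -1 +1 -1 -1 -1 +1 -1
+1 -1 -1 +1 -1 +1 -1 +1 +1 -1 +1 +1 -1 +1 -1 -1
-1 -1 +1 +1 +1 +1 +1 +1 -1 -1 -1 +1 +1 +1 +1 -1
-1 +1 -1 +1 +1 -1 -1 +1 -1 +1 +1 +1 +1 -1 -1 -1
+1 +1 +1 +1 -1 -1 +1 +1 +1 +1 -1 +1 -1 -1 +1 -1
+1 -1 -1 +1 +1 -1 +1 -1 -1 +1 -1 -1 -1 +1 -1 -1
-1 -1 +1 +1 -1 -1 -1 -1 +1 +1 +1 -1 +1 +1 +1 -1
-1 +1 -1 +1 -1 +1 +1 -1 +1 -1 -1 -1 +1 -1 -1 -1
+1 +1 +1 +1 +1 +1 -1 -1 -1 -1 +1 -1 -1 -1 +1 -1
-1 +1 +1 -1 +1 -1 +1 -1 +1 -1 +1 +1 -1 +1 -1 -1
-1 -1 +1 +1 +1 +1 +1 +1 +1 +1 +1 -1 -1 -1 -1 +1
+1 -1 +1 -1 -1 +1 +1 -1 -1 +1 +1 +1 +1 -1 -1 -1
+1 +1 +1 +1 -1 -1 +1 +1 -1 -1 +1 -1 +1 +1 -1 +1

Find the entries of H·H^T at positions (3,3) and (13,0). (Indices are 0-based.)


Row 0 of H: [1, -1, -1, 1, 1, -1, 1, -1, 1, -1, 1, 1, 1, -1, 1, 1].
Row 3 of H: [-1, -1, -1, -1, -1, -1, 1, 1, -1, -1, 1, -1, -1, -1, 1, -1].
Row 13 of H: [-1, -1, 1, 1, 1, 1, 1, 1, 1, 1, 1, -1, -1, -1, -1, 1].
(H·H^T)[3][3] = Σ_j H[3][j]·H[3][j] = (-1)² + (-1)² + (-1)² + (-1)² + (-1)² + (-1)² + (1)² + (1)² + (-1)² + (-1)² + (1)² + (-1)² + (-1)² + (-1)² + (1)² + (-1)² = 1 + 1 + 1 + 1 + 1 + 1 + 1 + 1 + 1 + 1 + 1 + 1 + 1 + 1 + 1 + 1 = 16.
(H·H^T)[13][0] = Σ_j H[13][j]·H[0][j] = (-1)·(1) + (-1)·(-1) + (1)·(-1) + (1)·(1) + (1)·(1) + (1)·(-1) + (1)·(1) + (1)·(-1) + (1)·(1) + (1)·(-1) + (1)·(1) + (-1)·(1) + (-1)·(1) + (-1)·(-1) + (-1)·(1) + (1)·(1) = -1 + 1 + -1 + 1 + 1 + -1 + 1 + -1 + 1 + -1 + 1 + -1 + -1 + 1 + -1 + 1 = 0.
So rows 13 and 0 are orthogonal; the diagonal entry equals n = 16.

(3,3) entry = 16; (13,0) entry = 0.


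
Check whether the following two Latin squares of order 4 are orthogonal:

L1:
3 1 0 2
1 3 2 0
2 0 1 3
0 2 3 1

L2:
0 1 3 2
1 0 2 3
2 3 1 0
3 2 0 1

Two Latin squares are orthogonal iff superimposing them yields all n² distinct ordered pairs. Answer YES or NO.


Form the n² = 16 superimposed pairs (L1[i][j], L2[i][j]), row by row (rows and columns indexed from 0):
row 0: (3,0) (1,1) (0,3) (2,2)
row 1: (1,1) (3,0) (2,2) (0,3)
row 2: (2,2) (0,3) (1,1) (3,0)
row 3: (0,3) (2,2) (3,0) (1,1)
Orthogonality requires all 16 pairs distinct.
But the pair (1,1) repeats: cell (0,1) has L1 = 1, L2 = 1, and cell (1,0) has L1 = 1, L2 = 1.
A repeated pair means some other pair never occurs (only 4 distinct pairs out of 16), so the squares are not orthogonal.
Conclusion: NO.

NO


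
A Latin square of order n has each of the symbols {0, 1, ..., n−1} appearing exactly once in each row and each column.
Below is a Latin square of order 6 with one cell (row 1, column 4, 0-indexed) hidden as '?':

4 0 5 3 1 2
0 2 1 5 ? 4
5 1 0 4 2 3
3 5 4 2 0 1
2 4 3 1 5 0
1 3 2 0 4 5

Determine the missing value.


Row 1 contains symbols [0, 1, 2, 4, 5] — missing [3].
Column 4 contains symbols [0, 1, 2, 4, 5] — missing [3].
The missing symbol must appear in both missing sets; intersection = [3].
Therefore the hidden value is 3.

Missing value = 3.


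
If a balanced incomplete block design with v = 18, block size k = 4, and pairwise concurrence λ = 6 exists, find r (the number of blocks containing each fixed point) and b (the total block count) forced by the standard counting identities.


Any 2-(v, k, λ) BIBD satisfies two necessary conditions:
  (i)  Each point sits in r blocks, and counting incidences through any fixed point gives r(k − 1) = λ(v − 1), so r = λ(v − 1)/(k − 1).
  (ii) Total incidences bk = vr, so b = vr/k.
Step 1: r = λ(v − 1)/(k − 1) = 6·(18 − 1)/(4 − 1) = 6·17/3 = 102/3 = 34.
Step 2: b = vr/k = 18·34/4 = 612/4 = 153.
Check integrality: r = 34 ∈ Z ✓, b = 153 ∈ Z ✓.
(These identities are necessary conditions: they determine r and b for any design with these parameters, but do not by themselves prove that one exists.)

r = 34, b = 153.


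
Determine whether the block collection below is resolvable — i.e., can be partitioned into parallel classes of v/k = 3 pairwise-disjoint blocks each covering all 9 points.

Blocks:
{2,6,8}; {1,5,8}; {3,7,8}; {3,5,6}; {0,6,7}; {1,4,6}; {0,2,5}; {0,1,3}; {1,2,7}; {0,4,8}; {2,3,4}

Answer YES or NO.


v = 9, block size k = 3, number of blocks = 11.
For resolvability, blocks must partition into parallel classes of size v/k = 3.
Total blocks must therefore be a multiple of 3: 11 = 3·3 + 2 ⇒ not divisible ✗.
Resolvable? NO.

NO


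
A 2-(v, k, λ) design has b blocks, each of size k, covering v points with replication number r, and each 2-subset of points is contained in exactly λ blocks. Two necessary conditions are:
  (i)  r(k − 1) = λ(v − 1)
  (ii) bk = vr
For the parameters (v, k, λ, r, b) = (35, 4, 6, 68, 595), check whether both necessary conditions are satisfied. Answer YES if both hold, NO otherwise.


Condition (i): r(k − 1) = 68·3 = 204; λ(v − 1) = 6·34 = 204. Match? YES.
Condition (ii): bk = 595·4 = 2380; vr = 35·68 = 2380. Match? YES.
Both conditions hold? YES.

YES


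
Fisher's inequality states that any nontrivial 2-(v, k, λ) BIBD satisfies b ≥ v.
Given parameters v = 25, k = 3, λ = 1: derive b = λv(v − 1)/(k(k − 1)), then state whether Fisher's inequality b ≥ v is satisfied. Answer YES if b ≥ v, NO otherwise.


r = λ(v − 1)/(k − 1) = 1·24/2 = 12.
b = vr/k = 25·12/3 = 100.
Fisher's inequality: b ≥ v ⇔ 100 ≥ 25? YES.

YES


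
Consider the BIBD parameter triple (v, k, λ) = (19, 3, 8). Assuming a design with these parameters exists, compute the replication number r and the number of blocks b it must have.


Any 2-(v, k, λ) BIBD satisfies two necessary conditions:
  (i)  Each point sits in r blocks, and counting incidences through any fixed point gives r(k − 1) = λ(v − 1), so r = λ(v − 1)/(k − 1).
  (ii) Total incidences bk = vr, so b = vr/k.
Step 1: r = λ(v − 1)/(k − 1) = 8·(19 − 1)/(3 − 1) = 8·18/2 = 144/2 = 72.
Step 2: b = vr/k = 19·72/3 = 1368/3 = 456.
Check integrality: r = 72 ∈ Z ✓, b = 456 ∈ Z ✓.
(These identities are necessary conditions: they determine r and b for any design with these parameters, but do not by themselves prove that one exists.)

r = 72, b = 456.


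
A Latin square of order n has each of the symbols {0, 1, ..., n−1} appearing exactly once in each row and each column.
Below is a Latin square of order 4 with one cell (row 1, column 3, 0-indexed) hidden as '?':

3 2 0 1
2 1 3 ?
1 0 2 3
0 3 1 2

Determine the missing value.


Row 1 contains symbols [1, 2, 3] — missing [0].
Column 3 contains symbols [1, 2, 3] — missing [0].
The missing symbol must appear in both missing sets; intersection = [0].
Therefore the hidden value is 0.

Missing value = 0.


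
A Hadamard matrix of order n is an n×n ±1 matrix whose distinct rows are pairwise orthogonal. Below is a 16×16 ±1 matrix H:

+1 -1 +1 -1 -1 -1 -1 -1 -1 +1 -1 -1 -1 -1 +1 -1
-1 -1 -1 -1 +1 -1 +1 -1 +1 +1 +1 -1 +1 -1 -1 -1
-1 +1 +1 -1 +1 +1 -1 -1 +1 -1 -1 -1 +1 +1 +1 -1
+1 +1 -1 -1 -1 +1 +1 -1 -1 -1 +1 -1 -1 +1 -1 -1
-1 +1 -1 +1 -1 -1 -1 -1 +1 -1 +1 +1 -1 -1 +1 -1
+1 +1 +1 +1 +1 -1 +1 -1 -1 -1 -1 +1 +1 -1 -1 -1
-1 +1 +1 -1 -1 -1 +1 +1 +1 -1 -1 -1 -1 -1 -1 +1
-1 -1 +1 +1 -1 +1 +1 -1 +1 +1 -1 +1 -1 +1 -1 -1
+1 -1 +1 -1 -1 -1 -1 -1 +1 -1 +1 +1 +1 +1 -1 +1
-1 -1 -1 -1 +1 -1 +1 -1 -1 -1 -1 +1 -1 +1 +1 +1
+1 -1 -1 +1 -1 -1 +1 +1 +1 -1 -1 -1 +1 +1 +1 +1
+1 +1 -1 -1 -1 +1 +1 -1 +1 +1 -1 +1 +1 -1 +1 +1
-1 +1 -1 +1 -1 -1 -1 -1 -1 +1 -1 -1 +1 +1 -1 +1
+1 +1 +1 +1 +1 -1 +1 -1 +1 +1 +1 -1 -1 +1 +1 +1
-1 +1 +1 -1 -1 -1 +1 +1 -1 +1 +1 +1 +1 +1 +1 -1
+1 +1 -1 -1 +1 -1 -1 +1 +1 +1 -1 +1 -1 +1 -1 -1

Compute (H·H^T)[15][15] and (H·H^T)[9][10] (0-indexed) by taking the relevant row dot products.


Row 9 of H: [-1, -1, -1, -1, 1, -1, 1, -1, -1, -1, -1, 1, -1, 1, 1, 1].
Row 10 of H: [1, -1, -1, 1, -1, -1, 1, 1, 1, -1, -1, -1, 1, 1, 1, 1].
Row 15 of H: [1, 1, -1, -1, 1, -1, -1, 1, 1, 1, -1, 1, -1, 1, -1, -1].
(H·H^T)[15][15] = Σ_j H[15][j]·H[15][j] = (1)² + (1)² + (-1)² + (-1)² + (1)² + (-1)² + (-1)² + (1)² + (1)² + (1)² + (-1)² + (1)² + (-1)² + (1)² + (-1)² + (-1)² = 1 + 1 + 1 + 1 + 1 + 1 + 1 + 1 + 1 + 1 + 1 + 1 + 1 + 1 + 1 + 1 = 16.
(H·H^T)[9][10] = Σ_j H[9][j]·H[10][j] = (-1)·(1) + (-1)·(-1) + (-1)·(-1) + (-1)·(1) + (1)·(-1) + (-1)·(-1) + (1)·(1) + (-1)·(1) + (-1)·(1) + (-1)·(-1) + (-1)·(-1) + (1)·(-1) + (-1)·(1) + (1)·(1) + (1)·(1) + (1)·(1) = -1 + 1 + 1 + -1 + -1 + 1 + 1 + -1 + -1 + 1 + 1 + -1 + -1 + 1 + 1 + 1 = 2.
Rows 9 and 10 are not orthogonal (dot product = 2 ≠ 0), so H is not a Hadamard matrix.

(15,15) entry = 16; (9,10) entry = 2.


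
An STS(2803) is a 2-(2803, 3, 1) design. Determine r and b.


An STS(v) is a 2-(v, 3, 1) BIBD: block size k = 3, λ = 1.
Replication: r(k − 1) = λ(v − 1) ⇒ r·2 = 2803 − 1 = 2802 ⇒ r = 1401.
Block count: bk = vr ⇒ b·3 = 2803·1401 = 3927003 ⇒ b = 1309001.
(Check via b = v(v − 1)/6 = 2803·2802/6 = 7854006/6 = 1309001.)

r = 1401, b = 1309001.


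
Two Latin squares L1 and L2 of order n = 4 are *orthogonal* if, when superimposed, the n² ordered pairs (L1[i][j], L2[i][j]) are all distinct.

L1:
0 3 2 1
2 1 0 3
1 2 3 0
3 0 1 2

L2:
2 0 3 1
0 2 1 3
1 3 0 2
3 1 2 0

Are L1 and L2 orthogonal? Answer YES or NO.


Form the n² = 16 superimposed pairs (L1[i][j], L2[i][j]), row by row (rows and columns indexed from 0):
row 0: (0,2) (3,0) (2,3) (1,1)
row 1: (2,0) (1,2) (0,1) (3,3)
row 2: (1,1) (2,3) (3,0) (0,2)
row 3: (3,3) (0,1) (1,2) (2,0)
Orthogonality requires all 16 pairs distinct.
But the pair (1,1) repeats: cell (0,3) has L1 = 1, L2 = 1, and cell (2,0) has L1 = 1, L2 = 1.
A repeated pair means some other pair never occurs (only 8 distinct pairs out of 16), so the squares are not orthogonal.
Conclusion: NO.

NO


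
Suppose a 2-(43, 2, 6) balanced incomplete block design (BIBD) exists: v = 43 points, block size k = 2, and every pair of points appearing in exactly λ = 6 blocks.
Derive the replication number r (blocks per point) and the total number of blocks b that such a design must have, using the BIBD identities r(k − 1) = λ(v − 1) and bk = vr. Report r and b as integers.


Any 2-(v, k, λ) BIBD satisfies two necessary conditions:
  (i)  Each point sits in r blocks, and counting incidences through any fixed point gives r(k − 1) = λ(v − 1), so r = λ(v − 1)/(k − 1).
  (ii) Total incidences bk = vr, so b = vr/k.
Step 1: r = λ(v − 1)/(k − 1) = 6·(43 − 1)/(2 − 1) = 6·42/1 = 252/1 = 252.
Step 2: b = vr/k = 43·252/2 = 10836/2 = 5418.
Check integrality: r = 252 ∈ Z ✓, b = 5418 ∈ Z ✓.
(These identities are necessary conditions: they determine r and b for any design with these parameters, but do not by themselves prove that one exists.)

r = 252, b = 5418.


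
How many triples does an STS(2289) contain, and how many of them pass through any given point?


An STS(v) is a 2-(v, 3, 1) BIBD: block size k = 3, λ = 1.
Replication: r(k − 1) = λ(v − 1) ⇒ r·2 = 2289 − 1 = 2288 ⇒ r = 1144.
Block count: b = v(v − 1)/6 = 2289·2288/6 = 5237232/6 = 872872.
(Check via bk = vr: 872872·3 = 2618616 = 2289·1144 = 2618616 ✓.)

r = 1144, b = 872872.


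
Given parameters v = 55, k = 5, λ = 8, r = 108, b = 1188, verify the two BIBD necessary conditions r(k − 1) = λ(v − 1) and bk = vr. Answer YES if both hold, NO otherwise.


Condition (i): r(k − 1) = 108·4 = 432; λ(v − 1) = 8·54 = 432. Match? YES.
Condition (ii): bk = 1188·5 = 5940; vr = 55·108 = 5940. Match? YES.
Both conditions hold? YES.

YES


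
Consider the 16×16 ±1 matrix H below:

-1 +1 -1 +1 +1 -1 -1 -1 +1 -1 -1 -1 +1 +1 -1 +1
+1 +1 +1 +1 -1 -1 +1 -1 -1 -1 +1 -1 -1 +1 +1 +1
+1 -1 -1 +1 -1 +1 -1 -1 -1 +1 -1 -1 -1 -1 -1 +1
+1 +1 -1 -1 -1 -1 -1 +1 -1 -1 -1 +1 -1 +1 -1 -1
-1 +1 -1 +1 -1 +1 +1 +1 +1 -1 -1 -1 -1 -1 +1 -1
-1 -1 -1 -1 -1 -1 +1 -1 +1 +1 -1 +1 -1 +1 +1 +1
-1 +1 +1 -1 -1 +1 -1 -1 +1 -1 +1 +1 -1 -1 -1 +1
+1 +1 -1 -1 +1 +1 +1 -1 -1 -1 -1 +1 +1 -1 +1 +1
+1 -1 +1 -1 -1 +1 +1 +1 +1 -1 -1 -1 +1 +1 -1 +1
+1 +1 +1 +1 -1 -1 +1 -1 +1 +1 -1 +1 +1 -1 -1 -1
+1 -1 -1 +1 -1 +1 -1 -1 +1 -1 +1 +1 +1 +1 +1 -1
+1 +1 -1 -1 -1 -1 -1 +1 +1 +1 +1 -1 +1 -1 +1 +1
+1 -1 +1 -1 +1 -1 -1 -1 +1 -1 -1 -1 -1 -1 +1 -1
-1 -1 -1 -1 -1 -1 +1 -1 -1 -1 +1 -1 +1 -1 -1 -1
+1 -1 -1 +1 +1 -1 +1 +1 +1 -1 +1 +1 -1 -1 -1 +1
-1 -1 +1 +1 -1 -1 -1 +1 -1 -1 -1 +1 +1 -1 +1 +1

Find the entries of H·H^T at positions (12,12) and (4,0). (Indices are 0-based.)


Row 0 of H: [-1, 1, -1, 1, 1, -1, -1, -1, 1, -1, -1, -1, 1, 1, -1, 1].
Row 4 of H: [-1, 1, -1, 1, -1, 1, 1, 1, 1, -1, -1, -1, -1, -1, 1, -1].
Row 12 of H: [1, -1, 1, -1, 1, -1, -1, -1, 1, -1, -1, -1, -1, -1, 1, -1].
(H·H^T)[12][12] = Σ_j H[12][j]·H[12][j] = (1)² + (-1)² + (1)² + (-1)² + (1)² + (-1)² + (-1)² + (-1)² + (1)² + (-1)² + (-1)² + (-1)² + (-1)² + (-1)² + (1)² + (-1)² = 1 + 1 + 1 + 1 + 1 + 1 + 1 + 1 + 1 + 1 + 1 + 1 + 1 + 1 + 1 + 1 = 16.
(H·H^T)[4][0] = Σ_j H[4][j]·H[0][j] = (-1)·(-1) + (1)·(1) + (-1)·(-1) + (1)·(1) + (-1)·(1) + (1)·(-1) + (1)·(-1) + (1)·(-1) + (1)·(1) + (-1)·(-1) + (-1)·(-1) + (-1)·(-1) + (-1)·(1) + (-1)·(1) + (1)·(-1) + (-1)·(1) = 1 + 1 + 1 + 1 + -1 + -1 + -1 + -1 + 1 + 1 + 1 + 1 + -1 + -1 + -1 + -1 = 0.
So rows 4 and 0 are orthogonal; the diagonal entry equals n = 16.

(12,12) entry = 16; (4,0) entry = 0.


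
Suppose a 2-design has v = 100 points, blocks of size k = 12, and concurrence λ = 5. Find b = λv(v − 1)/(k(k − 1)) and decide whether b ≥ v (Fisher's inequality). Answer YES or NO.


r = λ(v − 1)/(k − 1) = 5·99/11 = 45.
b = vr/k = 100·45/12 = 375.
Fisher's inequality: b ≥ v ⇔ 375 ≥ 100? YES.

YES


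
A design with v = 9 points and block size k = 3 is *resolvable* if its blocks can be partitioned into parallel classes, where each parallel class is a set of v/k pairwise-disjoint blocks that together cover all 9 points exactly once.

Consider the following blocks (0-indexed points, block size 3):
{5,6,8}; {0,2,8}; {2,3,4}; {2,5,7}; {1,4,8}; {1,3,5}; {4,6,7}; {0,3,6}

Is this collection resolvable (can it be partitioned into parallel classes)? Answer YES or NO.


v = 9, block size k = 3, number of blocks = 8.
For resolvability, blocks must partition into parallel classes of size v/k = 3.
Total blocks must therefore be a multiple of 3: 8 = 3·2 + 2 ⇒ not divisible ✗.
Resolvable? NO.

NO


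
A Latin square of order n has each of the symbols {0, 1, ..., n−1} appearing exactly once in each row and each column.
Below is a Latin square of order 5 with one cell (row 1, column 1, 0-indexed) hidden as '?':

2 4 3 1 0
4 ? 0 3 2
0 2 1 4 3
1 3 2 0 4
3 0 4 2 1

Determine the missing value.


Row 1 contains symbols [0, 2, 3, 4] — missing [1].
Column 1 contains symbols [0, 2, 3, 4] — missing [1].
The missing symbol must appear in both missing sets; intersection = [1].
Therefore the hidden value is 1.

Missing value = 1.


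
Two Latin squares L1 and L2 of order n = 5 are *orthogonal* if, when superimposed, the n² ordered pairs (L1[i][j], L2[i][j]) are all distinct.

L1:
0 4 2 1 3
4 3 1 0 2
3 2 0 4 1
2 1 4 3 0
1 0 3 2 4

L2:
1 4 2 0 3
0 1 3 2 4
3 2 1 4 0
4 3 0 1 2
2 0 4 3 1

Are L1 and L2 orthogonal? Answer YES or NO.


Form the n² = 25 superimposed pairs (L1[i][j], L2[i][j]), row by row (rows and columns indexed from 0):
row 0: (0,1) (4,4) (2,2) (1,0) (3,3)
row 1: (4,0) (3,1) (1,3) (0,2) (2,4)
row 2: (3,3) (2,2) (0,1) (4,4) (1,0)
row 3: (2,4) (1,3) (4,0) (3,1) (0,2)
row 4: (1,2) (0,0) (3,4) (2,3) (4,1)
Orthogonality requires all 25 pairs distinct.
But the pair (3,3) repeats: cell (0,4) has L1 = 3, L2 = 3, and cell (2,0) has L1 = 3, L2 = 3.
A repeated pair means some other pair never occurs (only 15 distinct pairs out of 25), so the squares are not orthogonal.
Conclusion: NO.

NO


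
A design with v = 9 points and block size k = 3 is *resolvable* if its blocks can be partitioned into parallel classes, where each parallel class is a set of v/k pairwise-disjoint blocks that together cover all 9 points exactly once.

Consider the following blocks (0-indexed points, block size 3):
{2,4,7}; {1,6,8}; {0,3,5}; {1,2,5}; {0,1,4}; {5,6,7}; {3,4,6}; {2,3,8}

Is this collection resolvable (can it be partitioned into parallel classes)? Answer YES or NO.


v = 9, block size k = 3, number of blocks = 8.
For resolvability, blocks must partition into parallel classes of size v/k = 3.
Total blocks must therefore be a multiple of 3: 8 = 3·2 + 2 ⇒ not divisible ✗.
Resolvable? NO.

NO


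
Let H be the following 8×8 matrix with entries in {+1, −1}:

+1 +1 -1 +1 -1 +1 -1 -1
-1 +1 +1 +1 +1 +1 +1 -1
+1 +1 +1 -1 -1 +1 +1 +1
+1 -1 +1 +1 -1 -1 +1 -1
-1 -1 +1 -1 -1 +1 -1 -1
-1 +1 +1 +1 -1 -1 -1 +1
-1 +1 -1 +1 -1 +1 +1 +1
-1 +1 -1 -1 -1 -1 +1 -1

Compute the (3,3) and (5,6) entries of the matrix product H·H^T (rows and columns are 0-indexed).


Row 3 of H: [1, -1, 1, 1, -1, -1, 1, -1].
Row 5 of H: [-1, 1, 1, 1, -1, -1, -1, 1].
Row 6 of H: [-1, 1, -1, 1, -1, 1, 1, 1].
(H·H^T)[3][3] = Σ_j H[3][j]·H[3][j] = (1)² + (-1)² + (1)² + (1)² + (-1)² + (-1)² + (1)² + (-1)² = 1 + 1 + 1 + 1 + 1 + 1 + 1 + 1 = 8.
(H·H^T)[5][6] = Σ_j H[5][j]·H[6][j] = (-1)·(-1) + (1)·(1) + (1)·(-1) + (1)·(1) + (-1)·(-1) + (-1)·(1) + (-1)·(1) + (1)·(1) = 1 + 1 + -1 + 1 + 1 + -1 + -1 + 1 = 2.
Rows 5 and 6 are not orthogonal (dot product = 2 ≠ 0), so H is not a Hadamard matrix.

(3,3) entry = 8; (5,6) entry = 2.


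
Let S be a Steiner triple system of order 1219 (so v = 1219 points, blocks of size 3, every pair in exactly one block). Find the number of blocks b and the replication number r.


An STS(v) is a 2-(v, 3, 1) BIBD: block size k = 3, λ = 1.
Replication: r(k − 1) = λ(v − 1) ⇒ r·2 = 1219 − 1 = 1218 ⇒ r = 609.
Block count: b = v(v − 1)/6 = 1219·1218/6 = 1484742/6 = 247457.
(Check via bk = vr: 247457·3 = 742371 = 1219·609 = 742371 ✓.)

r = 609, b = 247457.


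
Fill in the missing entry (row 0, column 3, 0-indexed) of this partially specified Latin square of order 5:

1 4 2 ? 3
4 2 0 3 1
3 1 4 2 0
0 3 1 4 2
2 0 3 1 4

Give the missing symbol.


Row 0 contains symbols [1, 2, 3, 4] — missing [0].
Column 3 contains symbols [1, 2, 3, 4] — missing [0].
The missing symbol must appear in both missing sets; intersection = [0].
Therefore the hidden value is 0.

Missing value = 0.


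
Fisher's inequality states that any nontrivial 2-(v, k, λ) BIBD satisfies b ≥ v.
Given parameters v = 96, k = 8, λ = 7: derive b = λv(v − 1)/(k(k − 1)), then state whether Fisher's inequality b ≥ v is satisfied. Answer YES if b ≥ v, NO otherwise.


r = λ(v − 1)/(k − 1) = 7·95/7 = 95.
b = vr/k = 96·95/8 = 1140.
Fisher's inequality: b ≥ v ⇔ 1140 ≥ 96? YES.

YES


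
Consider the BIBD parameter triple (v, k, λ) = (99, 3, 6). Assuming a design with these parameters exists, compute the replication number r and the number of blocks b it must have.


Any 2-(v, k, λ) BIBD satisfies two necessary conditions:
  (i)  Each point sits in r blocks, and counting incidences through any fixed point gives r(k − 1) = λ(v − 1), so r = λ(v − 1)/(k − 1).
  (ii) Total incidences bk = vr, so b = vr/k.
Step 1: r = λ(v − 1)/(k − 1) = 6·(99 − 1)/(3 − 1) = 6·98/2 = 588/2 = 294.
Step 2: b = vr/k = 99·294/3 = 29106/3 = 9702.
Check integrality: r = 294 ∈ Z ✓, b = 9702 ∈ Z ✓.
(These identities are necessary conditions: they determine r and b for any design with these parameters, but do not by themselves prove that one exists.)

r = 294, b = 9702.


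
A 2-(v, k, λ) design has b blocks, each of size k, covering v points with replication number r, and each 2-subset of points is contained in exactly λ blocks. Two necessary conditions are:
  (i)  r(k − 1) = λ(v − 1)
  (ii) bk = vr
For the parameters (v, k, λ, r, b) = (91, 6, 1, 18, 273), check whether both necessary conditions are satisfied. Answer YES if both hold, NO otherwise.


Condition (i): r(k − 1) = 18·5 = 90; λ(v − 1) = 1·90 = 90. Match? YES.
Condition (ii): bk = 273·6 = 1638; vr = 91·18 = 1638. Match? YES.
Both conditions hold? YES.

YES


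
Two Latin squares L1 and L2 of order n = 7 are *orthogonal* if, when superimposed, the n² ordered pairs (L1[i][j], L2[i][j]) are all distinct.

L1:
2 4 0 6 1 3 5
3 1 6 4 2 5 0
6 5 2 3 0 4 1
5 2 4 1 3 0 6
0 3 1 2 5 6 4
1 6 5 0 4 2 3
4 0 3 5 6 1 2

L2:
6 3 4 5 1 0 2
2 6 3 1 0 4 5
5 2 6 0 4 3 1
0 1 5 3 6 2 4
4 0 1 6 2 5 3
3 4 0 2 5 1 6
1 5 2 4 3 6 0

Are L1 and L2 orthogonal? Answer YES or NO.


Form the n² = 49 superimposed pairs (L1[i][j], L2[i][j]), row by row (rows and columns indexed from 0):
row 0: (2,6) (4,3) (0,4) (6,5) (1,1) (3,0) (5,2)
row 1: (3,2) (1,6) (6,3) (4,1) (2,0) (5,4) (0,5)
row 2: (6,5) (5,2) (2,6) (3,0) (0,4) (4,3) (1,1)
row 3: (5,0) (2,1) (4,5) (1,3) (3,6) (0,2) (6,4)
row 4: (0,4) (3,0) (1,1) (2,6) (5,2) (6,5) (4,3)
row 5: (1,3) (6,4) (5,0) (0,2) (4,5) (2,1) (3,6)
row 6: (4,1) (0,5) (3,2) (5,4) (6,3) (1,6) (2,0)
Orthogonality requires all 49 pairs distinct.
But the pair (6,5) repeats: cell (0,3) has L1 = 6, L2 = 5, and cell (2,0) has L1 = 6, L2 = 5.
A repeated pair means some other pair never occurs (only 21 distinct pairs out of 49), so the squares are not orthogonal.
Conclusion: NO.

NO


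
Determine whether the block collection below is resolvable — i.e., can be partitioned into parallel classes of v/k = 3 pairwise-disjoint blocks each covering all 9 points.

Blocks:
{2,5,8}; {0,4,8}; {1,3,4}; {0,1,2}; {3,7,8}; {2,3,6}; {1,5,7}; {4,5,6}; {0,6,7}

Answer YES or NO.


v = 9, block size k = 3, number of blocks = 9.
For resolvability, blocks must partition into parallel classes of size v/k = 3.
Total blocks must therefore be a multiple of 3: 9 = 3·3 + 0 ⇒ divisible ✓.
Greedy packing gives 3 candidate class(es). Each should be a full parallel class (size 3, covers all 9 points).
  Class 1 (3 blocks): {2,5,8}; {1,3,4}; {0,6,7}. Points covered: [0, 1, 2, 3, 4, 5, 6, 7, 8].
  Class 2 (3 blocks): {0,4,8}; {2,3,6}; {1,5,7}. Points covered: [0, 1, 2, 3, 4, 5, 6, 7, 8].
  Class 3 (3 blocks): {0,1,2}; {3,7,8}; {4,5,6}. Points covered: [0, 1, 2, 3, 4, 5, 6, 7, 8].
All classes full (size 3)? YES. All classes cover every point? YES.
Resolvable? YES.

YES


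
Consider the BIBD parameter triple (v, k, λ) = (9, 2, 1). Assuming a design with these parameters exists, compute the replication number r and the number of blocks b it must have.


Any 2-(v, k, λ) BIBD satisfies two necessary conditions:
  (i)  Each point sits in r blocks, and counting incidences through any fixed point gives r(k − 1) = λ(v − 1), so r = λ(v − 1)/(k − 1).
  (ii) Total incidences bk = vr, so b = vr/k.
Step 1: r = λ(v − 1)/(k − 1) = 1·(9 − 1)/(2 − 1) = 1·8/1 = 8/1 = 8.
Step 2: b = vr/k = 9·8/2 = 72/2 = 36.
Check integrality: r = 8 ∈ Z ✓, b = 36 ∈ Z ✓.
(These identities are necessary conditions: they determine r and b for any design with these parameters, but do not by themselves prove that one exists.)

r = 8, b = 36.


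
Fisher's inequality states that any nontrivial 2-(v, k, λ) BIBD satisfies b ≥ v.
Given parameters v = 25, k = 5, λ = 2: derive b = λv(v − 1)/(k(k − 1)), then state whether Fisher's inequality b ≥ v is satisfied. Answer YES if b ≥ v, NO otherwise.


r = λ(v − 1)/(k − 1) = 2·24/4 = 12.
b = vr/k = 25·12/5 = 60.
Fisher's inequality: b ≥ v ⇔ 60 ≥ 25? YES.

YES


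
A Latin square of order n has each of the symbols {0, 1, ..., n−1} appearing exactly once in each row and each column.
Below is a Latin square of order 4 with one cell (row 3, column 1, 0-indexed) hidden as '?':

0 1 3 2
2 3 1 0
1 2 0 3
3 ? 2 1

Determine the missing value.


Row 3 contains symbols [1, 2, 3] — missing [0].
Column 1 contains symbols [1, 2, 3] — missing [0].
The missing symbol must appear in both missing sets; intersection = [0].
Therefore the hidden value is 0.

Missing value = 0.


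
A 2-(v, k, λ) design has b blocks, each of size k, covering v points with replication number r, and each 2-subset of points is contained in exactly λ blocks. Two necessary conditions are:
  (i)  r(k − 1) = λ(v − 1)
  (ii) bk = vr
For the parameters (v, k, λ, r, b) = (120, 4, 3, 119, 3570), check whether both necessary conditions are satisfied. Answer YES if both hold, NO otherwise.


Condition (i): r(k − 1) = 119·3 = 357; λ(v − 1) = 3·119 = 357. Match? YES.
Condition (ii): bk = 3570·4 = 14280; vr = 120·119 = 14280. Match? YES.
Both conditions hold? YES.

YES


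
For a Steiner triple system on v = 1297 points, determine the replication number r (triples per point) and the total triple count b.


An STS(v) is a 2-(v, 3, 1) BIBD: block size k = 3, λ = 1.
Replication: r(k − 1) = λ(v − 1) ⇒ r·2 = 1297 − 1 = 1296 ⇒ r = 648.
Block count: bk = vr ⇒ b·3 = 1297·648 = 840456 ⇒ b = 280152.

r = 648, b = 280152.


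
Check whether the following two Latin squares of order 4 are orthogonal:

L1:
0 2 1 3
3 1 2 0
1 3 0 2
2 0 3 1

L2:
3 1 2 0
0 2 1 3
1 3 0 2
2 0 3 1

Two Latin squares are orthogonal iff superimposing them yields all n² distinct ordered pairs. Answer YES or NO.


Form the n² = 16 superimposed pairs (L1[i][j], L2[i][j]), row by row (rows and columns indexed from 0):
row 0: (0,3) (2,1) (1,2) (3,0)
row 1: (3,0) (1,2) (2,1) (0,3)
row 2: (1,1) (3,3) (0,0) (2,2)
row 3: (2,2) (0,0) (3,3) (1,1)
Orthogonality requires all 16 pairs distinct.
But the pair (3,0) repeats: cell (0,3) has L1 = 3, L2 = 0, and cell (1,0) has L1 = 3, L2 = 0.
A repeated pair means some other pair never occurs (only 8 distinct pairs out of 16), so the squares are not orthogonal.
Conclusion: NO.

NO


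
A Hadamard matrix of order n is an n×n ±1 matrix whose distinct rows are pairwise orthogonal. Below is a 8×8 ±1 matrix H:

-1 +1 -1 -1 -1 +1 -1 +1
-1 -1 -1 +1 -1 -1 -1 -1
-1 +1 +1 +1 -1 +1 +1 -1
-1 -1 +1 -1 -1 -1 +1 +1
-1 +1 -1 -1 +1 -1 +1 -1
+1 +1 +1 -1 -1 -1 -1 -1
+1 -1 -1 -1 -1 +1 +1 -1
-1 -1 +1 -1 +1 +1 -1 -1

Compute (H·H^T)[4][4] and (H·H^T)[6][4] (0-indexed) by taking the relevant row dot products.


Row 4 of H: [-1, 1, -1, -1, 1, -1, 1, -1].
Row 6 of H: [1, -1, -1, -1, -1, 1, 1, -1].
(H·H^T)[4][4] = Σ_j H[4][j]·H[4][j] = (-1)² + (1)² + (-1)² + (-1)² + (1)² + (-1)² + (1)² + (-1)² = 1 + 1 + 1 + 1 + 1 + 1 + 1 + 1 = 8.
(H·H^T)[6][4] = Σ_j H[6][j]·H[4][j] = (1)·(-1) + (-1)·(1) + (-1)·(-1) + (-1)·(-1) + (-1)·(1) + (1)·(-1) + (1)·(1) + (-1)·(-1) = -1 + -1 + 1 + 1 + -1 + -1 + 1 + 1 = 0.
So rows 6 and 4 are orthogonal; the diagonal entry equals n = 8.

(4,4) entry = 8; (6,4) entry = 0.


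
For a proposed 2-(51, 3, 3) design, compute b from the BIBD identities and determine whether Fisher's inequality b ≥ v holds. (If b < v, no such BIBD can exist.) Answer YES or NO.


b = λv(v − 1)/(k(k − 1)) = 3·51·50/(3·2) = 7650/6 = 1275.
Compare with v = 51: b ≥ v, so Fisher's inequality holds.

YES


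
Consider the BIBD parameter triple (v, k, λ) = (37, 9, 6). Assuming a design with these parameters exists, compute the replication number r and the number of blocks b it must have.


Any 2-(v, k, λ) BIBD satisfies two necessary conditions:
  (i)  Each point sits in r blocks, and counting incidences through any fixed point gives r(k − 1) = λ(v − 1), so r = λ(v − 1)/(k − 1).
  (ii) Total incidences bk = vr, so b = vr/k.
Step 1: r = λ(v − 1)/(k − 1) = 6·(37 − 1)/(9 − 1) = 6·36/8 = 216/8 = 27.
Step 2: b = vr/k = 37·27/9 = 999/9 = 111.
Check integrality: r = 27 ∈ Z ✓, b = 111 ∈ Z ✓.
(These identities are necessary conditions: they determine r and b for any design with these parameters, but do not by themselves prove that one exists.)

r = 27, b = 111.


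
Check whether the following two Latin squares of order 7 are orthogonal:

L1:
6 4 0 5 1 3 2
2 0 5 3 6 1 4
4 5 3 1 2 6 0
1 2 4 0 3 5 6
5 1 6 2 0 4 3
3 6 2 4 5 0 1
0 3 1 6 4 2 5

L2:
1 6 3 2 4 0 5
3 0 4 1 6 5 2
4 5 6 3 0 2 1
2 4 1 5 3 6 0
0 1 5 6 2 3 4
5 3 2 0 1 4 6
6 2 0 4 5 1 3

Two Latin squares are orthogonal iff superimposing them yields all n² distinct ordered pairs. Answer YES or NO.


Form the n² = 49 superimposed pairs (L1[i][j], L2[i][j]), row by row (rows and columns indexed from 0):
row 0: (6,1) (4,6) (0,3) (5,2) (1,4) (3,0) (2,5)
row 1: (2,3) (0,0) (5,4) (3,1) (6,6) (1,5) (4,2)
row 2: (4,4) (5,5) (3,6) (1,3) (2,0) (6,2) (0,1)
row 3: (1,2) (2,4) (4,1) (0,5) (3,3) (5,6) (6,0)
row 4: (5,0) (1,1) (6,5) (2,6) (0,2) (4,3) (3,4)
row 5: (3,5) (6,3) (2,2) (4,0) (5,1) (0,4) (1,6)
row 6: (0,6) (3,2) (1,0) (6,4) (4,5) (2,1) (5,3)
Orthogonality requires all 49 pairs distinct.
Check by first coordinate: for each symbol s of L1, list the L2 entries in the n cells where L1 = s; they must all differ.
  L1 = 0: L2 entries (in reading order) 3, 0, 1, 5, 2, 4, 6 — all 7 distinct ✓
  L1 = 1: L2 entries (in reading order) 4, 5, 3, 2, 1, 6, 0 — all 7 distinct ✓
  L1 = 2: L2 entries (in reading order) 5, 3, 0, 4, 6, 2, 1 — all 7 distinct ✓
  L1 = 3: L2 entries (in reading order) 0, 1, 6, 3, 4, 5, 2 — all 7 distinct ✓
  L1 = 4: L2 entries (in reading order) 6, 2, 4, 1, 3, 0, 5 — all 7 distinct ✓
  L1 = 5: L2 entries (in reading order) 2, 4, 5, 6, 0, 1, 3 — all 7 distinct ✓
  L1 = 6: L2 entries (in reading order) 1, 6, 2, 0, 5, 3, 4 — all 7 distinct ✓
Every symbol of L1 meets every symbol of L2 exactly once, so all 49 pairs are distinct (49 of 49).
Conclusion: YES.

YES


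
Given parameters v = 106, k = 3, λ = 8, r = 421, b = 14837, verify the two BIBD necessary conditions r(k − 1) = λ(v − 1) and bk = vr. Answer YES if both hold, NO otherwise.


Condition (i): r(k − 1) = 421·2 = 842; λ(v − 1) = 8·105 = 840. Match? NO.
Condition (ii): bk = 14837·3 = 44511; vr = 106·421 = 44626. Match? NO.
Both conditions hold? NO.

NO


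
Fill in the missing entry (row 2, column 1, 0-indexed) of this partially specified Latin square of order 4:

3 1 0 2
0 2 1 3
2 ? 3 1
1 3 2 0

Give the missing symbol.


Row 2 contains symbols [1, 2, 3] — missing [0].
Column 1 contains symbols [1, 2, 3] — missing [0].
The missing symbol must appear in both missing sets; intersection = [0].
Therefore the hidden value is 0.

Missing value = 0.


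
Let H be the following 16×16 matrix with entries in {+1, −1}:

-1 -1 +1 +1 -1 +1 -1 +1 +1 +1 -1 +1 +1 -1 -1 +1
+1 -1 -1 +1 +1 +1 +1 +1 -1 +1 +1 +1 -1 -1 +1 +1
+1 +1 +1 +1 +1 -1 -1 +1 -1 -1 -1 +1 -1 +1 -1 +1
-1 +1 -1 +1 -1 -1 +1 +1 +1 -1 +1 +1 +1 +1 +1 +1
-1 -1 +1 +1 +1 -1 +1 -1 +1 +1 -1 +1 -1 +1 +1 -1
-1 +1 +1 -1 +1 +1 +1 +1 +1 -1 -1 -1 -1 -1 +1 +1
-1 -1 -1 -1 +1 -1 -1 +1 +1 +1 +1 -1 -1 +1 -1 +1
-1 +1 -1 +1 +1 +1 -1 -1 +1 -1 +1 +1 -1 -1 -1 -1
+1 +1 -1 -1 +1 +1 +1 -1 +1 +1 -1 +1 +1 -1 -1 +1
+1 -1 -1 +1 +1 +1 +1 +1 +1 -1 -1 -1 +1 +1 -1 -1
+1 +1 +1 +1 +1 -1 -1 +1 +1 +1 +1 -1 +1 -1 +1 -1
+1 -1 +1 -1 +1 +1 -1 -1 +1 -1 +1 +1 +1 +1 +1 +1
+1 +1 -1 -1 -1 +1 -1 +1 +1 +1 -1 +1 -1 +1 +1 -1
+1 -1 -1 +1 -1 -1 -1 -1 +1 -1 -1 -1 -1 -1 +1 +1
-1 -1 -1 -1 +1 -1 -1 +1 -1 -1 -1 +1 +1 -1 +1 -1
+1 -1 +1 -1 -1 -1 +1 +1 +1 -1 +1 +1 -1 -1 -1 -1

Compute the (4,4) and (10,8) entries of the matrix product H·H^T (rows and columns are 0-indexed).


Row 4 of H: [-1, -1, 1, 1, 1, -1, 1, -1, 1, 1, -1, 1, -1, 1, 1, -1].
Row 8 of H: [1, 1, -1, -1, 1, 1, 1, -1, 1, 1, -1, 1, 1, -1, -1, 1].
Row 10 of H: [1, 1, 1, 1, 1, -1, -1, 1, 1, 1, 1, -1, 1, -1, 1, -1].
(H·H^T)[4][4] = Σ_j H[4][j]·H[4][j] = (-1)² + (-1)² + (1)² + (1)² + (1)² + (-1)² + (1)² + (-1)² + (1)² + (1)² + (-1)² + (1)² + (-1)² + (1)² + (1)² + (-1)² = 1 + 1 + 1 + 1 + 1 + 1 + 1 + 1 + 1 + 1 + 1 + 1 + 1 + 1 + 1 + 1 = 16.
(H·H^T)[10][8] = Σ_j H[10][j]·H[8][j] = (1)·(1) + (1)·(1) + (1)·(-1) + (1)·(-1) + (1)·(1) + (-1)·(1) + (-1)·(1) + (1)·(-1) + (1)·(1) + (1)·(1) + (1)·(-1) + (-1)·(1) + (1)·(1) + (-1)·(-1) + (1)·(-1) + (-1)·(1) = 1 + 1 + -1 + -1 + 1 + -1 + -1 + -1 + 1 + 1 + -1 + -1 + 1 + 1 + -1 + -1 = -2.
Rows 10 and 8 are not orthogonal (dot product = -2 ≠ 0), so H is not a Hadamard matrix.

(4,4) entry = 16; (10,8) entry = -2.


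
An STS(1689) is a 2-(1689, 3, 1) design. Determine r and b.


An STS(v) is a 2-(v, 3, 1) BIBD: block size k = 3, λ = 1.
Replication: r(k − 1) = λ(v − 1) ⇒ r·2 = 1689 − 1 = 1688 ⇒ r = 844.
Block count: b = v(v − 1)/6 = 1689·1688/6 = 2851032/6 = 475172.
(Check via bk = vr: 475172·3 = 1425516 = 1689·844 = 1425516 ✓.)

r = 844, b = 475172.


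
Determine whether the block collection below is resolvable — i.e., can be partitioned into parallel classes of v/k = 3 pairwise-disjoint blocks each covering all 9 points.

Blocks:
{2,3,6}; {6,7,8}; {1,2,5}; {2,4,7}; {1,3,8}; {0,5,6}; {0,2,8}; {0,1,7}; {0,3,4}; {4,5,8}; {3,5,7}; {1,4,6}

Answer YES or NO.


v = 9, block size k = 3, number of blocks = 12.
For resolvability, blocks must partition into parallel classes of size v/k = 3.
Total blocks must therefore be a multiple of 3: 12 = 3·4 + 0 ⇒ divisible ✓.
Greedy packing gives 4 candidate class(es). Each should be a full parallel class (size 3, covers all 9 points).
  Class 1 (3 blocks): {2,3,6}; {0,1,7}; {4,5,8}. Points covered: [0, 1, 2, 3, 4, 5, 6, 7, 8].
  Class 2 (3 blocks): {6,7,8}; {1,2,5}; {0,3,4}. Points covered: [0, 1, 2, 3, 4, 5, 6, 7, 8].
  Class 3 (3 blocks): {2,4,7}; {1,3,8}; {0,5,6}. Points covered: [0, 1, 2, 3, 4, 5, 6, 7, 8].
  Class 4 (3 blocks): {0,2,8}; {3,5,7}; {1,4,6}. Points covered: [0, 1, 2, 3, 4, 5, 6, 7, 8].
All classes full (size 3)? YES. All classes cover every point? YES.
Resolvable? YES.

YES


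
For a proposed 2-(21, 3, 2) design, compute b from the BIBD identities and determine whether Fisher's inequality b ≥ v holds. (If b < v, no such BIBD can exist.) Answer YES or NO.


r = λ(v − 1)/(k − 1) = 2·20/2 = 20.
b = vr/k = 21·20/3 = 140.
Fisher's inequality: b ≥ v ⇔ 140 ≥ 21? YES.

YES


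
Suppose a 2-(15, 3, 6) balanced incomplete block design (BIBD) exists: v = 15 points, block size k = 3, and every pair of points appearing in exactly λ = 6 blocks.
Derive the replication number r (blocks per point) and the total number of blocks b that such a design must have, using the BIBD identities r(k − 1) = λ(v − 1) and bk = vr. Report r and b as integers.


Any 2-(v, k, λ) BIBD satisfies two necessary conditions:
  (i)  Each point sits in r blocks, and counting incidences through any fixed point gives r(k − 1) = λ(v − 1), so r = λ(v − 1)/(k − 1).
  (ii) Total incidences bk = vr, so b = vr/k.
Step 1: r = λ(v − 1)/(k − 1) = 6·(15 − 1)/(3 − 1) = 6·14/2 = 84/2 = 42.
Step 2: b = vr/k = 15·42/3 = 630/3 = 210.
Check integrality: r = 42 ∈ Z ✓, b = 210 ∈ Z ✓.
(These identities are necessary conditions: they determine r and b for any design with these parameters, but do not by themselves prove that one exists.)

r = 42, b = 210.


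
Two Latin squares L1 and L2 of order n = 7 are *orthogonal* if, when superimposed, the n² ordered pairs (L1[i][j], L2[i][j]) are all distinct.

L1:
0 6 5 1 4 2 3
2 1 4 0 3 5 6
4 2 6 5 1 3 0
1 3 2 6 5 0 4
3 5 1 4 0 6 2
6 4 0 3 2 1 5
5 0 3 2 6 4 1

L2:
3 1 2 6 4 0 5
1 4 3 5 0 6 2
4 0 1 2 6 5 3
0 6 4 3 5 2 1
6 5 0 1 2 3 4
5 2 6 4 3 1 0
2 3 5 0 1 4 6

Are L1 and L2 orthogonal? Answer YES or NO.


Form the n² = 49 superimposed pairs (L1[i][j], L2[i][j]), row by row (rows and columns indexed from 0):
row 0: (0,3) (6,1) (5,2) (1,6) (4,4) (2,0) (3,5)
row 1: (2,1) (1,4) (4,3) (0,5) (3,0) (5,6) (6,2)
row 2: (4,4) (2,0) (6,1) (5,2) (1,6) (3,5) (0,3)
row 3: (1,0) (3,6) (2,4) (6,3) (5,5) (0,2) (4,1)
row 4: (3,6) (5,5) (1,0) (4,1) (0,2) (6,3) (2,4)
row 5: (6,5) (4,2) (0,6) (3,4) (2,3) (1,1) (5,0)
row 6: (5,2) (0,3) (3,5) (2,0) (6,1) (4,4) (1,6)
Orthogonality requires all 49 pairs distinct.
But the pair (4,4) repeats: cell (0,4) has L1 = 4, L2 = 4, and cell (2,0) has L1 = 4, L2 = 4.
A repeated pair means some other pair never occurs (only 28 distinct pairs out of 49), so the squares are not orthogonal.
Conclusion: NO.

NO


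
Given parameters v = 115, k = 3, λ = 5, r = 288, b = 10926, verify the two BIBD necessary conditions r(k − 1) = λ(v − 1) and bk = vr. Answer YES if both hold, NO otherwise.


Condition (i): r(k − 1) = 288·2 = 576; λ(v − 1) = 5·114 = 570. Match? NO.
Condition (ii): bk = 10926·3 = 32778; vr = 115·288 = 33120. Match? NO.
Both conditions hold? NO.

NO


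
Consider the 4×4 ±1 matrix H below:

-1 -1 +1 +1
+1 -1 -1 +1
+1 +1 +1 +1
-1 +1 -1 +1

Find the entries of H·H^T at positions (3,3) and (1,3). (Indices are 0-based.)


Row 1 of H: [1, -1, -1, 1].
Row 3 of H: [-1, 1, -1, 1].
(H·H^T)[3][3] = Σ_j H[3][j]·H[3][j] = (-1)² + (1)² + (-1)² + (1)² = 1 + 1 + 1 + 1 = 4.
(H·H^T)[1][3] = Σ_j H[1][j]·H[3][j] = (1)·(-1) + (-1)·(1) + (-1)·(-1) + (1)·(1) = -1 + -1 + 1 + 1 = 0.
So rows 1 and 3 are orthogonal; the diagonal entry equals n = 4.

(3,3) entry = 4; (1,3) entry = 0.


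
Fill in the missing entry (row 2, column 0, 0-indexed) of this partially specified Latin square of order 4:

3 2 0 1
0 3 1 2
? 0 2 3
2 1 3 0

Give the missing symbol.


Row 2 contains symbols [0, 2, 3] — missing [1].
Column 0 contains symbols [0, 2, 3] — missing [1].
The missing symbol must appear in both missing sets; intersection = [1].
Therefore the hidden value is 1.

Missing value = 1.


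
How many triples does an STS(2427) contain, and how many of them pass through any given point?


An STS(v) is a 2-(v, 3, 1) BIBD: block size k = 3, λ = 1.
Replication: r(k − 1) = λ(v − 1) ⇒ r·2 = 2427 − 1 = 2426 ⇒ r = 1213.
Block count: bk = vr ⇒ b·3 = 2427·1213 = 2943951 ⇒ b = 981317.

r = 1213, b = 981317.


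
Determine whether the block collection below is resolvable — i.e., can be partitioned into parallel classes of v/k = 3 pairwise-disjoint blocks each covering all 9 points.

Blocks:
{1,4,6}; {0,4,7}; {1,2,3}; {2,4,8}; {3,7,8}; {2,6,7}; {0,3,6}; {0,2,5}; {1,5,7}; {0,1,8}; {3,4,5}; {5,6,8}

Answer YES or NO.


v = 9, block size k = 3, number of blocks = 12.
For resolvability, blocks must partition into parallel classes of size v/k = 3.
Total blocks must therefore be a multiple of 3: 12 = 3·4 + 0 ⇒ divisible ✓.
Greedy packing gives 4 candidate class(es). Each should be a full parallel class (size 3, covers all 9 points).
  Class 1 (3 blocks): {1,4,6}; {3,7,8}; {0,2,5}. Points covered: [0, 1, 2, 3, 4, 5, 6, 7, 8].
  Class 2 (3 blocks): {0,4,7}; {1,2,3}; {5,6,8}. Points covered: [0, 1, 2, 3, 4, 5, 6, 7, 8].
  Class 3 (3 blocks): {2,4,8}; {0,3,6}; {1,5,7}. Points covered: [0, 1, 2, 3, 4, 5, 6, 7, 8].
  Class 4 (3 blocks): {2,6,7}; {0,1,8}; {3,4,5}. Points covered: [0, 1, 2, 3, 4, 5, 6, 7, 8].
All classes full (size 3)? YES. All classes cover every point? YES.
Resolvable? YES.

YES


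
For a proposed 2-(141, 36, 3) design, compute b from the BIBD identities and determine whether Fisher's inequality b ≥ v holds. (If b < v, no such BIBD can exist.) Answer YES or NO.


r = λ(v − 1)/(k − 1) = 3·140/35 = 12.
b = vr/k = 141·12/36 = 47.
Fisher's inequality: b ≥ v ⇔ 47 ≥ 141? NO.

NO
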